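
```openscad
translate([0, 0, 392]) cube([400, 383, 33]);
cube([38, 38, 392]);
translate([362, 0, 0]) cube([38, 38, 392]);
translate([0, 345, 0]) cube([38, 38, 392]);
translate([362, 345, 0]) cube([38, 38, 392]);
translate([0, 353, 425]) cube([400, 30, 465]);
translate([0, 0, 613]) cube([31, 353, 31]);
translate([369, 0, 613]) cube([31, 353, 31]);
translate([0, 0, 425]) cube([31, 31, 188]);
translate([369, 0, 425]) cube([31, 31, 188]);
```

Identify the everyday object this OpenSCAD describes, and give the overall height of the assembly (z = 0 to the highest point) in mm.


A chair. The overall height is 890 mm.

A slab on four corner posts with a tall panel at the back — a chair. The seat slab sits at z = 392 with thickness 33, and the 465 mm backrest starts at the seat top, so the overall height is 392 + 33 + 465 = 890 mm.


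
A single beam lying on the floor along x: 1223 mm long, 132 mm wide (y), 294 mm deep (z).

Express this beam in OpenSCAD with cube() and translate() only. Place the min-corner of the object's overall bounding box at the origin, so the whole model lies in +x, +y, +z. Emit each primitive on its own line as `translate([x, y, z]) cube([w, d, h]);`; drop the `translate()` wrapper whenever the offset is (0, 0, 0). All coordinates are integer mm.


cube([1223, 132, 294]);


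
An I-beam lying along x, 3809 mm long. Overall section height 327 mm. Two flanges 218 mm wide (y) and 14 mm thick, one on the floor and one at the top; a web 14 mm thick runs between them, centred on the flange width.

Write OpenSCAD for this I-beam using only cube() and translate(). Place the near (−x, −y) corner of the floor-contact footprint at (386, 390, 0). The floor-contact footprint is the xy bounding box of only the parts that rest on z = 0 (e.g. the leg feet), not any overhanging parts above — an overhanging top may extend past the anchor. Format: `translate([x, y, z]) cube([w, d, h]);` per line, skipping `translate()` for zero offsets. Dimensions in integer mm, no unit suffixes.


translate([386, 390, 0]) cube([3809, 218, 14]);
translate([386, 492, 14]) cube([3809, 14, 299]);
translate([386, 390, 313]) cube([3809, 218, 14]);


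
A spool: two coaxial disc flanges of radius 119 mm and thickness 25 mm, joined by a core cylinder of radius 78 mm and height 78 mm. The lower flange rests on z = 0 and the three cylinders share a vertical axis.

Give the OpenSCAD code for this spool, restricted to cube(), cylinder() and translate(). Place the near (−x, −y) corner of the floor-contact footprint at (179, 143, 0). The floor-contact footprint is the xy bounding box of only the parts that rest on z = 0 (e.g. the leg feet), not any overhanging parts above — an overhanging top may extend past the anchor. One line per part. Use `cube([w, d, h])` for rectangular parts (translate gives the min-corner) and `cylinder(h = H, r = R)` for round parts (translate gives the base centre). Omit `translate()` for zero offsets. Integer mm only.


translate([298, 262, 0]) cylinder(h = 25, r = 119);
translate([298, 262, 25]) cylinder(h = 78, r = 78);
translate([298, 262, 103]) cylinder(h = 25, r = 119);


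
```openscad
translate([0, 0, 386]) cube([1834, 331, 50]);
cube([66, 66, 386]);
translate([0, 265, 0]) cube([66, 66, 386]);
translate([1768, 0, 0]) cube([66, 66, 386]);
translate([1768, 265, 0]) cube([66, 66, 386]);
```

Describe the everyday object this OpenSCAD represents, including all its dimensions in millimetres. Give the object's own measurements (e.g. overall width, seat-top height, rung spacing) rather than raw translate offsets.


A bench: a 1834×331 mm seat slab, 50 mm thick, top at z = 436 mm, on four 66×66 mm square legs flush with the seat corners and standing on z = 0.


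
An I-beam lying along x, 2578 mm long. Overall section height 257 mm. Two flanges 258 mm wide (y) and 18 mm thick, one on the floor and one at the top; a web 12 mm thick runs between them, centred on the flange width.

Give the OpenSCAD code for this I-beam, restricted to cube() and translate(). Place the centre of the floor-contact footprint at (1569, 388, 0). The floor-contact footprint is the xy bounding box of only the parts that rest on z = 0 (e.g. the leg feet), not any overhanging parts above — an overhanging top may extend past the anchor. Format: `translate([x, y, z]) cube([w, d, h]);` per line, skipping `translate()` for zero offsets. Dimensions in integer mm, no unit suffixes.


translate([280, 259, 0]) cube([2578, 258, 18]);
translate([280, 382, 18]) cube([2578, 12, 221]);
translate([280, 259, 239]) cube([2578, 258, 18]);


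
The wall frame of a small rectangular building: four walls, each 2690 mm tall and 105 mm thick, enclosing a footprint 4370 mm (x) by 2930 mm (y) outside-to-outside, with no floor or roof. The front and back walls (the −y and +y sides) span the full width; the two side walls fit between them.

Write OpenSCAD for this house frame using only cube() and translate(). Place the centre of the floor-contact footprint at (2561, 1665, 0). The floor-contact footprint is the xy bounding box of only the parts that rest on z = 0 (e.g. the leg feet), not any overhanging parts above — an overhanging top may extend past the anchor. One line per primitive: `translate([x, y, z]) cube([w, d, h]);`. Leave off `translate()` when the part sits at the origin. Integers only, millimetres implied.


translate([376, 200, 0]) cube([4370, 105, 2690]);
translate([376, 3025, 0]) cube([4370, 105, 2690]);
translate([376, 305, 0]) cube([105, 2720, 2690]);
translate([4641, 305, 0]) cube([105, 2720, 2690]);


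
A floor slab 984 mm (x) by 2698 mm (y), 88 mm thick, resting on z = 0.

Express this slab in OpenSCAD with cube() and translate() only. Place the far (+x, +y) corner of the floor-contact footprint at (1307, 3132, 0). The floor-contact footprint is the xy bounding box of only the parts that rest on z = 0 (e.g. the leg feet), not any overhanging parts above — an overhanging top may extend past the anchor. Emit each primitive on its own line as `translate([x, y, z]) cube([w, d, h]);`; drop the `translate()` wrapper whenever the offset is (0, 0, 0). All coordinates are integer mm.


translate([323, 434, 0]) cube([984, 2698, 88]);


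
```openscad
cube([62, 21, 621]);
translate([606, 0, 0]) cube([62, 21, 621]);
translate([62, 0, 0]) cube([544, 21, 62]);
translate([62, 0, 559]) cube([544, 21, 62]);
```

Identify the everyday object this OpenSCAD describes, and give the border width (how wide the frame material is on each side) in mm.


A picture frame. The border width is 62 mm.

Four thin pieces enclosing a rectangular opening — a picture frame. The two full-height stiles are 621 mm tall; the top rail sits at z = 559 and is 62 mm tall, so the border above the opening is 621 − 559 = 62 mm, matching the stile x-width.


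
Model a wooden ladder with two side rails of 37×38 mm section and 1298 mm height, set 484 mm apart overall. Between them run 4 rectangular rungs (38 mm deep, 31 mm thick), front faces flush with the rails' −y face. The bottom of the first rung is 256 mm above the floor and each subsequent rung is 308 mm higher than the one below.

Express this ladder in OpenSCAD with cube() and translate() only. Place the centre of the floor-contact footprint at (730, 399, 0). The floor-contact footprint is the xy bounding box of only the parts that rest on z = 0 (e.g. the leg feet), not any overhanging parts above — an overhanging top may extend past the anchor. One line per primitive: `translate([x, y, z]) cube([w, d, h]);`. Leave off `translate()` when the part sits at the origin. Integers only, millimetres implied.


translate([488, 380, 0]) cube([37, 38, 1298]);
translate([935, 380, 0]) cube([37, 38, 1298]);
translate([525, 380, 256]) cube([410, 38, 31]);
translate([525, 380, 564]) cube([410, 38, 31]);
translate([525, 380, 872]) cube([410, 38, 31]);
translate([525, 380, 1180]) cube([410, 38, 31]);


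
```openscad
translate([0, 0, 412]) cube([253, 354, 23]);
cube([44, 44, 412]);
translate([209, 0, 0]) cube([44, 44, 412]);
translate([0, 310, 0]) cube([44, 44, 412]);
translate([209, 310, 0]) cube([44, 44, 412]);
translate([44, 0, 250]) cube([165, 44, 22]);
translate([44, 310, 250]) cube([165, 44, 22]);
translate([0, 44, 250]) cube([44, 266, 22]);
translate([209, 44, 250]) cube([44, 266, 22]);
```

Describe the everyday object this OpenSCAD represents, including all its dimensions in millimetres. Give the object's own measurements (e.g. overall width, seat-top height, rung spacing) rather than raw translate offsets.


A four-legged stool. The seat is a 253×354×23 mm slab whose top surface is at z = 435 mm; four square legs, each 44×44 mm in cross-section, run from the floor (z = 0) to the underside of the seat, each flush with a corner of the seat. Four stretchers, 44 mm wide and 22 mm tall, connect adjacent legs with their undersides at z = 250 mm, each running between the inner faces of the legs it joins and aligned with the legs' outer faces on the other axis.


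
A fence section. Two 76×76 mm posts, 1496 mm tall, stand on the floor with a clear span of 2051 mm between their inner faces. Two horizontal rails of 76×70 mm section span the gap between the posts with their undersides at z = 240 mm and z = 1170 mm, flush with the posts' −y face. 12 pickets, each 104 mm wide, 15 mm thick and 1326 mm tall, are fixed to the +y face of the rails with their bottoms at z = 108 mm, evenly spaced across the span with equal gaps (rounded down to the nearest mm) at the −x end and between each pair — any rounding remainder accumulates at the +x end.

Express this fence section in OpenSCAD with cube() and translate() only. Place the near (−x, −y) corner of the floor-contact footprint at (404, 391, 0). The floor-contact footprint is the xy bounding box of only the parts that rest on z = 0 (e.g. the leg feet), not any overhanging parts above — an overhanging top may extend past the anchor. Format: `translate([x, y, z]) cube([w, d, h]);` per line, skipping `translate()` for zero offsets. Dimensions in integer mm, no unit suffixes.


translate([404, 391, 0]) cube([76, 76, 1496]);
translate([2531, 391, 0]) cube([76, 76, 1496]);
translate([480, 391, 240]) cube([2051, 76, 70]);
translate([480, 391, 1170]) cube([2051, 76, 70]);
translate([541, 467, 108]) cube([104, 15, 1326]);
translate([706, 467, 108]) cube([104, 15, 1326]);
translate([871, 467, 108]) cube([104, 15, 1326]);
translate([1036, 467, 108]) cube([104, 15, 1326]);
translate([1201, 467, 108]) cube([104, 15, 1326]);
translate([1366, 467, 108]) cube([104, 15, 1326]);
translate([1531, 467, 108]) cube([104, 15, 1326]);
translate([1696, 467, 108]) cube([104, 15, 1326]);
translate([1861, 467, 108]) cube([104, 15, 1326]);
translate([2026, 467, 108]) cube([104, 15, 1326]);
translate([2191, 467, 108]) cube([104, 15, 1326]);
translate([2356, 467, 108]) cube([104, 15, 1326]);


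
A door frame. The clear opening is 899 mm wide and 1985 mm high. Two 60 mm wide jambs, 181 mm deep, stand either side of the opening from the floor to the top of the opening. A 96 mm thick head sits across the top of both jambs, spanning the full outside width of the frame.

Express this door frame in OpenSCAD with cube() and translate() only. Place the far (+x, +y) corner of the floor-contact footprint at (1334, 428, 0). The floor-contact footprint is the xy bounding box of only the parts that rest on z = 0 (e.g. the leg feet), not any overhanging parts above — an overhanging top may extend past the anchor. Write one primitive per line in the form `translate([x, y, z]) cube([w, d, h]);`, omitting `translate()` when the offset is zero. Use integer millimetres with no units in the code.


translate([315, 247, 0]) cube([60, 181, 1985]);
translate([1274, 247, 0]) cube([60, 181, 1985]);
translate([315, 247, 1985]) cube([1019, 181, 96]);


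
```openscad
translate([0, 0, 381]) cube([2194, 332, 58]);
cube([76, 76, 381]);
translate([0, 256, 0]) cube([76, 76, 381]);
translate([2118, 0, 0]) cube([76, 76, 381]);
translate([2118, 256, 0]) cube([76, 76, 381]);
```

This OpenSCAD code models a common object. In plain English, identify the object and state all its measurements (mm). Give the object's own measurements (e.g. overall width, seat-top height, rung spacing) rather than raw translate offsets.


A long wooden bench with a 2194 mm (x) × 332 mm (y) seat, 58 mm thick, its top surface 439 mm above the floor. Four 76 mm square legs at the seat corners, flush with the edges, run from z = 0 to the seat underside.


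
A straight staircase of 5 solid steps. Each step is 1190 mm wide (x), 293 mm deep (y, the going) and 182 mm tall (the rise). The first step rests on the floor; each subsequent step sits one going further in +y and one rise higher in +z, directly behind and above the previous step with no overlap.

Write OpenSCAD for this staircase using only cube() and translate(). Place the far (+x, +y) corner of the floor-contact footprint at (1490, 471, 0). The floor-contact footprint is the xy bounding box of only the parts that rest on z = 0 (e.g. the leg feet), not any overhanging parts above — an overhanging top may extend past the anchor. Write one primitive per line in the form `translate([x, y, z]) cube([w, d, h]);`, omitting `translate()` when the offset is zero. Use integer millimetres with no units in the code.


translate([300, 178, 0]) cube([1190, 293, 182]);
translate([300, 471, 182]) cube([1190, 293, 182]);
translate([300, 764, 364]) cube([1190, 293, 182]);
translate([300, 1057, 546]) cube([1190, 293, 182]);
translate([300, 1350, 728]) cube([1190, 293, 182]);


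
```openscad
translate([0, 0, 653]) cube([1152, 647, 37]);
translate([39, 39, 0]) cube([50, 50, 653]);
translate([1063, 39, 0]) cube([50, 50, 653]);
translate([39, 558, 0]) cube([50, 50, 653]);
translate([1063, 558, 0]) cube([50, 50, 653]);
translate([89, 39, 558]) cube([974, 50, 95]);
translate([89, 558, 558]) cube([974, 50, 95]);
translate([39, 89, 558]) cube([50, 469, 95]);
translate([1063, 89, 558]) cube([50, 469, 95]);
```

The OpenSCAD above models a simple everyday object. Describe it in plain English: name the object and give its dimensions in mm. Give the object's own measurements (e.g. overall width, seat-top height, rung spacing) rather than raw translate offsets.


A rectangular dining table. The top is 1152×647×37 mm with its upper surface at z = 690 mm. It stands on four 50×50 mm square legs, each inset 39 mm from the nearest pair of top edges, running from the floor to the underside of the top. Four apron rails, 50 mm thick and 95 mm tall, run between adjacent legs with their top edges flush with the underside of the top and their outer faces flush with the legs' outer faces.


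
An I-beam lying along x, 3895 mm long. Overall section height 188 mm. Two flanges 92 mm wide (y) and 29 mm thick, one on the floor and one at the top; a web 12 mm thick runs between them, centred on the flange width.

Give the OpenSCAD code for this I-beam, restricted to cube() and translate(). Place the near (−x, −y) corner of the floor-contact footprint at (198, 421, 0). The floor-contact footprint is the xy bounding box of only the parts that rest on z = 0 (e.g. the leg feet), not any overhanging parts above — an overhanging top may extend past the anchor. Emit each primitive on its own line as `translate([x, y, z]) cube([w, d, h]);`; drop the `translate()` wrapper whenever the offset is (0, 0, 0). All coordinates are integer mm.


translate([198, 421, 0]) cube([3895, 92, 29]);
translate([198, 461, 29]) cube([3895, 12, 130]);
translate([198, 421, 159]) cube([3895, 92, 29]);


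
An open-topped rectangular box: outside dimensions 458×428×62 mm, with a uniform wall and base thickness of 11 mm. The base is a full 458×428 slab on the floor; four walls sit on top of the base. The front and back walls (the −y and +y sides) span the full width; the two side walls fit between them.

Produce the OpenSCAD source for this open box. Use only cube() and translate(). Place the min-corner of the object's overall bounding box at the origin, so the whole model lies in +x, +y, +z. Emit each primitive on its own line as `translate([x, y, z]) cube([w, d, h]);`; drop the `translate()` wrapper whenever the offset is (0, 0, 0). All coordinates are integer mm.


cube([458, 428, 11]);
translate([0, 0, 11]) cube([458, 11, 51]);
translate([0, 417, 11]) cube([458, 11, 51]);
translate([0, 11, 11]) cube([11, 406, 51]);
translate([447, 11, 11]) cube([11, 406, 51]);


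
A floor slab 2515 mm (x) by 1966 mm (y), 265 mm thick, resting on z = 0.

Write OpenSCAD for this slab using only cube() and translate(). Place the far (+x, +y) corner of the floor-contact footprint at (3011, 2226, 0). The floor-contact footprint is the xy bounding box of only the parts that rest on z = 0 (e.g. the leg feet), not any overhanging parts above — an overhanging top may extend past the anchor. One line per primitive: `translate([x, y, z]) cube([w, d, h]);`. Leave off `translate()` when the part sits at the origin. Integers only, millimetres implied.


translate([496, 260, 0]) cube([2515, 1966, 265]);


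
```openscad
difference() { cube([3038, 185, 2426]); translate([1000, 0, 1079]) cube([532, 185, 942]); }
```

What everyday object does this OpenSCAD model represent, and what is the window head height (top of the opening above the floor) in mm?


A wall with a window opening. The window head height is 2021 mm.

A wall with a rectangular opening subtracted — a window. Sill at z = 1079, opening 942 mm tall, so the head is at 1079 + 942 = 2021 mm.


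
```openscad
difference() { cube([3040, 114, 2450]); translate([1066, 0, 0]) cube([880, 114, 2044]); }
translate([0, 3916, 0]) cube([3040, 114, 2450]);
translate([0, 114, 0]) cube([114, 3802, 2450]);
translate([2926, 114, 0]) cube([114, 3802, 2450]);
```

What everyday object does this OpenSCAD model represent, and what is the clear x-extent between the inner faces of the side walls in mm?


A single room. The interior width is 2812 mm.

Four walls enclosing a rectangle with a door in the front wall — a room. Outside width 3040 minus two 114 mm walls gives 2812 mm.


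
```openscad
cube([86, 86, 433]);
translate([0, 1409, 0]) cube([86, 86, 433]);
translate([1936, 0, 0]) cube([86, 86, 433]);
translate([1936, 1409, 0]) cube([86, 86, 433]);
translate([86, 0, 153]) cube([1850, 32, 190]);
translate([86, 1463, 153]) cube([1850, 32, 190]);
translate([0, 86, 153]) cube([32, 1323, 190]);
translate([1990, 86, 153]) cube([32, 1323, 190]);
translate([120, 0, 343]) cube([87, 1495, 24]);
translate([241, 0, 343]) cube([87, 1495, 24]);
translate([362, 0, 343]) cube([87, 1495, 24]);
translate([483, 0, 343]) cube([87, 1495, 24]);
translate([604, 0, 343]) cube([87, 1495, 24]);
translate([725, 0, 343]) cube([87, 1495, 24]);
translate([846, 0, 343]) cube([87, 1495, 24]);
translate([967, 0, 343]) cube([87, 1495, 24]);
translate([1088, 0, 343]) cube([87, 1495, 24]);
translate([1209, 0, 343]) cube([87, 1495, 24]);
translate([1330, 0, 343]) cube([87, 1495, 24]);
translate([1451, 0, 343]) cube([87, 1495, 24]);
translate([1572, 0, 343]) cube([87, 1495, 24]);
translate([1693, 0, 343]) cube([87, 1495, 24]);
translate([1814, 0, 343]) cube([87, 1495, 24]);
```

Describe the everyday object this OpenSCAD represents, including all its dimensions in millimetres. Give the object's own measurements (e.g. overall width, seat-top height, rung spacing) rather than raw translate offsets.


A bed frame 2022 mm long (x) by 1495 mm wide (y). Four 86×86 mm corner posts, 433 mm tall, at the corners of the footprint. Four rails of 32 mm thickness and 190 mm height run between adjacent posts with their undersides at z = 153 mm, their outer faces flush with the outside of the frame (the two x-running rails run between the posts' inner faces; the two y-running rails run between the posts' inner faces). 15 slats, each 87 mm wide (x) and 24 mm thick, lie across the top of the two x-running rails, running the full 1495 mm width of the frame in y; along x they sit between the end posts with a 34 mm gap after the −x posts and between neighbouring slats, leaving 35 mm before the +x posts.


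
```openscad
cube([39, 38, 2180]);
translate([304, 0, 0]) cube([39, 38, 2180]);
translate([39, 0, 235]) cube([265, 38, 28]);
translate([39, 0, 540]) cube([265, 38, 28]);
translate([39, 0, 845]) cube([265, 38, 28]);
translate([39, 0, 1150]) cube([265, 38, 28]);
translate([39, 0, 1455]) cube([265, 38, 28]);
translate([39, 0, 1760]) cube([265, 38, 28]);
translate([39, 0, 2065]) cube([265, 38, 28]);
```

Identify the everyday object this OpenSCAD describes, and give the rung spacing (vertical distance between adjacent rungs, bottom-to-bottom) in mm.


A ladder. The rung spacing is 305 mm.

Two tall 39×38 posts with 7 short bars between them — a ladder. Adjacent rungs sit at z = 235 and z = 540, so the spacing is 540 − 235 = 305 mm.


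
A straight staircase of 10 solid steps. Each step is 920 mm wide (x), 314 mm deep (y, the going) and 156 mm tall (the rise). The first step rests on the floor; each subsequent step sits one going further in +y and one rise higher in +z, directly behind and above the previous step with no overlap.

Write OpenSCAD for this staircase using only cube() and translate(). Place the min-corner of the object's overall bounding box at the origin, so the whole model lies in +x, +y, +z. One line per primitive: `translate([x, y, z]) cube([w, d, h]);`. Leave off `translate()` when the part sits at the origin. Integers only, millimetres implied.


cube([920, 314, 156]);
translate([0, 314, 156]) cube([920, 314, 156]);
translate([0, 628, 312]) cube([920, 314, 156]);
translate([0, 942, 468]) cube([920, 314, 156]);
translate([0, 1256, 624]) cube([920, 314, 156]);
translate([0, 1570, 780]) cube([920, 314, 156]);
translate([0, 1884, 936]) cube([920, 314, 156]);
translate([0, 2198, 1092]) cube([920, 314, 156]);
translate([0, 2512, 1248]) cube([920, 314, 156]);
translate([0, 2826, 1404]) cube([920, 314, 156]);


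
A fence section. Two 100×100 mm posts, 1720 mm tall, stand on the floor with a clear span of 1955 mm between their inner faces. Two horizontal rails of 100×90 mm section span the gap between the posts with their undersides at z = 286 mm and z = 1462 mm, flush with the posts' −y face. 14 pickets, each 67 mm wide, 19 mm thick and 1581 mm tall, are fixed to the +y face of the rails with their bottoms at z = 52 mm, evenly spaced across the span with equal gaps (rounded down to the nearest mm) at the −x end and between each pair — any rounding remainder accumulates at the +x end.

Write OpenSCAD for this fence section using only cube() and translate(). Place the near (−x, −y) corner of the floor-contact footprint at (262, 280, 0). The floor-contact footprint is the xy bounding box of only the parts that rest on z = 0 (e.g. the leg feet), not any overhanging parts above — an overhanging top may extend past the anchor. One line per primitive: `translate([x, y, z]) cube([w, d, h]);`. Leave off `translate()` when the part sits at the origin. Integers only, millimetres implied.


translate([262, 280, 0]) cube([100, 100, 1720]);
translate([2317, 280, 0]) cube([100, 100, 1720]);
translate([362, 280, 286]) cube([1955, 100, 90]);
translate([362, 280, 1462]) cube([1955, 100, 90]);
translate([429, 380, 52]) cube([67, 19, 1581]);
translate([563, 380, 52]) cube([67, 19, 1581]);
translate([697, 380, 52]) cube([67, 19, 1581]);
translate([831, 380, 52]) cube([67, 19, 1581]);
translate([965, 380, 52]) cube([67, 19, 1581]);
translate([1099, 380, 52]) cube([67, 19, 1581]);
translate([1233, 380, 52]) cube([67, 19, 1581]);
translate([1367, 380, 52]) cube([67, 19, 1581]);
translate([1501, 380, 52]) cube([67, 19, 1581]);
translate([1635, 380, 52]) cube([67, 19, 1581]);
translate([1769, 380, 52]) cube([67, 19, 1581]);
translate([1903, 380, 52]) cube([67, 19, 1581]);
translate([2037, 380, 52]) cube([67, 19, 1581]);
translate([2171, 380, 52]) cube([67, 19, 1581]);


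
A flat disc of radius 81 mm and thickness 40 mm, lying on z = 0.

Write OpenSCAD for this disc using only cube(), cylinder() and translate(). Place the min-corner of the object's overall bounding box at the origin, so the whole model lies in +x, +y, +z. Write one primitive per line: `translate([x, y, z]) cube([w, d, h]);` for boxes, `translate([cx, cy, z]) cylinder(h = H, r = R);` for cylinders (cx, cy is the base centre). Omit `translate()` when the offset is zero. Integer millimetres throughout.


translate([81, 81, 0]) cylinder(h = 40, r = 81);


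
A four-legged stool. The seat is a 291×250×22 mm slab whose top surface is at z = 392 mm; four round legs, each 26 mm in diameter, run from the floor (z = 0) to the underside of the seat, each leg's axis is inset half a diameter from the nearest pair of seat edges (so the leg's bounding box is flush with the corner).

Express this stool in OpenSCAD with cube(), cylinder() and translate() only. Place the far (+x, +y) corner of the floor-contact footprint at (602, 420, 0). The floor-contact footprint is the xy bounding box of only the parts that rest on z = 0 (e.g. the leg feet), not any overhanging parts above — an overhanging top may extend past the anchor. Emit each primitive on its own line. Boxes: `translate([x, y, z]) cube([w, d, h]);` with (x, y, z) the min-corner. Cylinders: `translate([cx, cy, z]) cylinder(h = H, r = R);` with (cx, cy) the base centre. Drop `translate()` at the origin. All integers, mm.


translate([311, 170, 370]) cube([291, 250, 22]);
translate([324, 183, 0]) cylinder(h = 370, r = 13);
translate([589, 183, 0]) cylinder(h = 370, r = 13);
translate([324, 407, 0]) cylinder(h = 370, r = 13);
translate([589, 407, 0]) cylinder(h = 370, r = 13);


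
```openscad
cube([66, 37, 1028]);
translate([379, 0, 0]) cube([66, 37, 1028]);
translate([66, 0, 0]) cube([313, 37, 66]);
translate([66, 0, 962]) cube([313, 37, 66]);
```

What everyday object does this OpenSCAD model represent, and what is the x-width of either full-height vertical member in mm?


A picture frame. The border width is 66 mm.

Four thin pieces enclosing a rectangular opening — a picture frame. The two full-height stiles are 1028 mm tall; the top rail sits at z = 962 and is 66 mm tall, so the border above the opening is 1028 − 962 = 66 mm, matching the stile x-width.


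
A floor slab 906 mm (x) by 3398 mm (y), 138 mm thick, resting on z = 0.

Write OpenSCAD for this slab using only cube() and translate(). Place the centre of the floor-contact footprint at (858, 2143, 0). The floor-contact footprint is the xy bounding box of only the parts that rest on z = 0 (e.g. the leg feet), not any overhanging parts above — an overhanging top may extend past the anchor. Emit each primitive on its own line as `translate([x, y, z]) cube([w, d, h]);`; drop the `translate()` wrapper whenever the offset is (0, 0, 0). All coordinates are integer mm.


translate([405, 444, 0]) cube([906, 3398, 138]);


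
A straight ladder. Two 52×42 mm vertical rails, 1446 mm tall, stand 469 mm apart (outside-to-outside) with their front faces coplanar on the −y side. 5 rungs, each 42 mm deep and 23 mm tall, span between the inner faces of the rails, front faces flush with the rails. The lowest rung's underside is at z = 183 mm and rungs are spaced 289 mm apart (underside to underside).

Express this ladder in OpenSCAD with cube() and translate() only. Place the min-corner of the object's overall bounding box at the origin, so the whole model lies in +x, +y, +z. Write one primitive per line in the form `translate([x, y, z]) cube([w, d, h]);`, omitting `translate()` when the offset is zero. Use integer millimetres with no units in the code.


cube([52, 42, 1446]);
translate([417, 0, 0]) cube([52, 42, 1446]);
translate([52, 0, 183]) cube([365, 42, 23]);
translate([52, 0, 472]) cube([365, 42, 23]);
translate([52, 0, 761]) cube([365, 42, 23]);
translate([52, 0, 1050]) cube([365, 42, 23]);
translate([52, 0, 1339]) cube([365, 42, 23]);


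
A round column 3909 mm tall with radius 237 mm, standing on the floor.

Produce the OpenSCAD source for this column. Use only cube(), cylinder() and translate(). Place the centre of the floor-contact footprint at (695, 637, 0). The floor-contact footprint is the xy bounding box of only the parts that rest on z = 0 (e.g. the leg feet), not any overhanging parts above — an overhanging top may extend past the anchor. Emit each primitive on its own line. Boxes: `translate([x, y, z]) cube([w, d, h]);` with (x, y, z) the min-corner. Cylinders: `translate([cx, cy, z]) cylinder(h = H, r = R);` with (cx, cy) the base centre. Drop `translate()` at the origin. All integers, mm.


translate([695, 637, 0]) cylinder(h = 3909, r = 237);


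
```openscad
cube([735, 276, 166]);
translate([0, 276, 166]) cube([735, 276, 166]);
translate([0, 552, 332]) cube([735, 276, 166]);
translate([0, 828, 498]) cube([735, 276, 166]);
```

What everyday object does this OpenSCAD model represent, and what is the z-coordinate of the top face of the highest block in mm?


A staircase. The total rise is 664 mm.

4 identical blocks, each offset up and back from the previous — a staircase. Each step is 166 mm tall and there are 4 of them, so the total rise is 4 × 166 = 664 mm.


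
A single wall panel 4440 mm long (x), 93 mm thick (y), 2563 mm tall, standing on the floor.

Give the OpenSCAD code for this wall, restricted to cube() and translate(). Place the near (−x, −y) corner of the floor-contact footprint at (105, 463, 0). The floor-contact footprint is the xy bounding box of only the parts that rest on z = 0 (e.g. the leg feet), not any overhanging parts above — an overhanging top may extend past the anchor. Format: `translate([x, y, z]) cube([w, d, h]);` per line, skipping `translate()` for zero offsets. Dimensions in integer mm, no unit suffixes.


translate([105, 463, 0]) cube([4440, 93, 2563]);


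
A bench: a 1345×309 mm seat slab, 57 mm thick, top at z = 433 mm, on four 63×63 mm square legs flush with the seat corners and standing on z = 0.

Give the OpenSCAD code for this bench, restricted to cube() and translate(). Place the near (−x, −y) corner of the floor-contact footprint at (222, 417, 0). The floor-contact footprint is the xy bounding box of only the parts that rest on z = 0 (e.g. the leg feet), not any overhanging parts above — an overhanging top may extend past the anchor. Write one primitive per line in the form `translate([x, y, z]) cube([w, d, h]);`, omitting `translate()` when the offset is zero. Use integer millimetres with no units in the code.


// leg_h = 433 − 57 = 376
translate([222, 417, 376]) cube([1345, 309, 57]);
translate([222, 417, 0]) cube([63, 63, 376]);
translate([222, 663, 0]) cube([63, 63, 376]);
translate([1504, 417, 0]) cube([63, 63, 376]);
translate([1504, 663, 0]) cube([63, 63, 376]);


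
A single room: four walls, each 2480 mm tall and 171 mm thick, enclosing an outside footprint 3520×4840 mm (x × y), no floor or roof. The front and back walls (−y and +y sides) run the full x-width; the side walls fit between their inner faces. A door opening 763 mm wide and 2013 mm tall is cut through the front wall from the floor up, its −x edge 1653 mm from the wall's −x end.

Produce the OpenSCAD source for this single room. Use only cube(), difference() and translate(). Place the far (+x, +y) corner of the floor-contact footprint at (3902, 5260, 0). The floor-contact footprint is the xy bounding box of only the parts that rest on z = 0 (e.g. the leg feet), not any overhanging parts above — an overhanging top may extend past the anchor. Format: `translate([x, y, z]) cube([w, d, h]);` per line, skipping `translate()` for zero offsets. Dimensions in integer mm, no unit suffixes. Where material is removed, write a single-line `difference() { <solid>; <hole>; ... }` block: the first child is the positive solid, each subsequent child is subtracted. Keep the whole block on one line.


difference() { translate([382, 420, 0]) cube([3520, 171, 2480]); translate([2035, 420, 0]) cube([763, 171, 2013]); }
translate([382, 5089, 0]) cube([3520, 171, 2480]);
translate([382, 591, 0]) cube([171, 4498, 2480]);
translate([3731, 591, 0]) cube([171, 4498, 2480]);


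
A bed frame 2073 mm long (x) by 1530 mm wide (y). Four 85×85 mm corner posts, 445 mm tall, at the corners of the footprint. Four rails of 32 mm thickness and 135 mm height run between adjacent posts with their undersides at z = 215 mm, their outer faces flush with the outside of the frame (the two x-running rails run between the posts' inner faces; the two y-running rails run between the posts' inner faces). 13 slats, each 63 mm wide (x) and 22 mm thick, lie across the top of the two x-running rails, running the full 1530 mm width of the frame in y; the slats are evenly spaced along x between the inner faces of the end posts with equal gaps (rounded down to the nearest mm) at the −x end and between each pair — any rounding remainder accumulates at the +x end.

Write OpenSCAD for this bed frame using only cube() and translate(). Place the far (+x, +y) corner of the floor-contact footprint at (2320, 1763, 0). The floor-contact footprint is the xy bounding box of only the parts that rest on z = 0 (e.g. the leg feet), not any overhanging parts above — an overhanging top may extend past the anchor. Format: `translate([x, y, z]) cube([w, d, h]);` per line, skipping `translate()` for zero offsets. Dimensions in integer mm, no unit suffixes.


translate([247, 233, 0]) cube([85, 85, 445]);
translate([247, 1678, 0]) cube([85, 85, 445]);
translate([2235, 233, 0]) cube([85, 85, 445]);
translate([2235, 1678, 0]) cube([85, 85, 445]);
translate([332, 233, 215]) cube([1903, 32, 135]);
translate([332, 1731, 215]) cube([1903, 32, 135]);
translate([247, 318, 215]) cube([32, 1360, 135]);
translate([2288, 318, 215]) cube([32, 1360, 135]);
translate([409, 233, 350]) cube([63, 1530, 22]);
translate([549, 233, 350]) cube([63, 1530, 22]);
translate([689, 233, 350]) cube([63, 1530, 22]);
translate([829, 233, 350]) cube([63, 1530, 22]);
translate([969, 233, 350]) cube([63, 1530, 22]);
translate([1109, 233, 350]) cube([63, 1530, 22]);
translate([1249, 233, 350]) cube([63, 1530, 22]);
translate([1389, 233, 350]) cube([63, 1530, 22]);
translate([1529, 233, 350]) cube([63, 1530, 22]);
translate([1669, 233, 350]) cube([63, 1530, 22]);
translate([1809, 233, 350]) cube([63, 1530, 22]);
translate([1949, 233, 350]) cube([63, 1530, 22]);
translate([2089, 233, 350]) cube([63, 1530, 22]);


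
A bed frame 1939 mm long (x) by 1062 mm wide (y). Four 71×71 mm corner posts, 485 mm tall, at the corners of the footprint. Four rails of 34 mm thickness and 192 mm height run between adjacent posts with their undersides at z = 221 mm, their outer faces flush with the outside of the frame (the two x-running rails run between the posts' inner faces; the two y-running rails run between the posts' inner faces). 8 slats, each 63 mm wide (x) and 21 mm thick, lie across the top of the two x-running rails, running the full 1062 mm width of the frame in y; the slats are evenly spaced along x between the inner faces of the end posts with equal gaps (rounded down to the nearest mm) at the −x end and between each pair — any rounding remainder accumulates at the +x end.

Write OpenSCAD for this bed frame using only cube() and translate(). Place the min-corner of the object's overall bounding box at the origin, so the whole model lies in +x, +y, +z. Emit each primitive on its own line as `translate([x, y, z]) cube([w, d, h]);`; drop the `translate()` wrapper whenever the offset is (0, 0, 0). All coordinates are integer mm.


cube([71, 71, 485]);
translate([0, 991, 0]) cube([71, 71, 485]);
translate([1868, 0, 0]) cube([71, 71, 485]);
translate([1868, 991, 0]) cube([71, 71, 485]);
translate([71, 0, 221]) cube([1797, 34, 192]);
translate([71, 1028, 221]) cube([1797, 34, 192]);
translate([0, 71, 221]) cube([34, 920, 192]);
translate([1905, 71, 221]) cube([34, 920, 192]);
translate([214, 0, 413]) cube([63, 1062, 21]);
translate([420, 0, 413]) cube([63, 1062, 21]);
translate([626, 0, 413]) cube([63, 1062, 21]);
translate([832, 0, 413]) cube([63, 1062, 21]);
translate([1038, 0, 413]) cube([63, 1062, 21]);
translate([1244, 0, 413]) cube([63, 1062, 21]);
translate([1450, 0, 413]) cube([63, 1062, 21]);
translate([1656, 0, 413]) cube([63, 1062, 21]);


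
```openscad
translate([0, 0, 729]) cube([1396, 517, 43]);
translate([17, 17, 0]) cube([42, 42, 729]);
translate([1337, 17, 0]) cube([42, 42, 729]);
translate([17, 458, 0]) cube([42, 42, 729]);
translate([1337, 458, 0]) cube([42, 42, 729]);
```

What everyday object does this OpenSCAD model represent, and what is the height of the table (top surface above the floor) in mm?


A table. The table height is 772 mm.

A 1396×517×43 slab sits at z = 729 on four 42 mm square posts — a table. The top surface is at 729 + 43 = 772 mm.


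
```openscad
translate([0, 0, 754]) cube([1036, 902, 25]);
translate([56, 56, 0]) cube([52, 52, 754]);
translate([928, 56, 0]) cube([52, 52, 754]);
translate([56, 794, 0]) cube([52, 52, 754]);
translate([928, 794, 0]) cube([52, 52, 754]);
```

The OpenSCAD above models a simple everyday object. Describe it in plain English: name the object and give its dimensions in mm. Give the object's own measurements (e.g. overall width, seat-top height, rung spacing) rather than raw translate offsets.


A rectangular dining table. The top is 1036×902×25 mm with its upper surface at z = 779 mm. It stands on four 52×52 mm square legs, each inset 56 mm from the nearest pair of top edges, running from the floor to the underside of the top.


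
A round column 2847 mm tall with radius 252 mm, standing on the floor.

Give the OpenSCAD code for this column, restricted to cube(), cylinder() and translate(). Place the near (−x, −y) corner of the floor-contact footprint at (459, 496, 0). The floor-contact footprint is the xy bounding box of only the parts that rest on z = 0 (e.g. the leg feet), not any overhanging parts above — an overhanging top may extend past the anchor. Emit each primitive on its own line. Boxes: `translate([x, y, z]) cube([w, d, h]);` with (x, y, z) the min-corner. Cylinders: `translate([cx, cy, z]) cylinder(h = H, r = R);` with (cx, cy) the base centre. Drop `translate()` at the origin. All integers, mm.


translate([711, 748, 0]) cylinder(h = 2847, r = 252);


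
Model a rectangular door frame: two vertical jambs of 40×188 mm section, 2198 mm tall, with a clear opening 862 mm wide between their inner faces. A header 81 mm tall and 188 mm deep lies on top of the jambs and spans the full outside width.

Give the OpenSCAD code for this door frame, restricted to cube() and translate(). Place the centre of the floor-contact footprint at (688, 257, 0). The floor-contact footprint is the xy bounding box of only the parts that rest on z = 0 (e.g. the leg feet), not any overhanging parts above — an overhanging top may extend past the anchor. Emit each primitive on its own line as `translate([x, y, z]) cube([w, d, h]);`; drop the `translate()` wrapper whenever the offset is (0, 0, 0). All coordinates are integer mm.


translate([217, 163, 0]) cube([40, 188, 2198]);
translate([1119, 163, 0]) cube([40, 188, 2198]);
translate([217, 163, 2198]) cube([942, 188, 81]);


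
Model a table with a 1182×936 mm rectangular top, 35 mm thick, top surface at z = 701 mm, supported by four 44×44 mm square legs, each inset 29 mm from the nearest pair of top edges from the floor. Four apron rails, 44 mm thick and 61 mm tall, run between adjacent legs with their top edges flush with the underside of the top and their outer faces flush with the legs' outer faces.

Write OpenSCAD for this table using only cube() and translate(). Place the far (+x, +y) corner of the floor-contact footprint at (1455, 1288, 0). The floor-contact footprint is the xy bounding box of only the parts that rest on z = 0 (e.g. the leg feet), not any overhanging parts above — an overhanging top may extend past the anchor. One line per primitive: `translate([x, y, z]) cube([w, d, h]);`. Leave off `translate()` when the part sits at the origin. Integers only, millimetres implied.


// leg_h = 701 - 35 = 666
// apron z = 666 - 61 = 605
translate([302, 381, 666]) cube([1182, 936, 35]);
translate([331, 410, 0]) cube([44, 44, 666]);
translate([1411, 410, 0]) cube([44, 44, 666]);
translate([331, 1244, 0]) cube([44, 44, 666]);
translate([1411, 1244, 0]) cube([44, 44, 666]);
translate([375, 410, 605]) cube([1036, 44, 61]);
translate([375, 1244, 605]) cube([1036, 44, 61]);
translate([331, 454, 605]) cube([44, 790, 61]);
translate([1411, 454, 605]) cube([44, 790, 61]);
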